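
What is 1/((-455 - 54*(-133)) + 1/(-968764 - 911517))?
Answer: 1880281/12648650286 ≈ 0.00014865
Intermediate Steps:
1/((-455 - 54*(-133)) + 1/(-968764 - 911517)) = 1/((-455 + 7182) + 1/(-1880281)) = 1/(6727 - 1/1880281) = 1/(12648650286/1880281) = 1880281/12648650286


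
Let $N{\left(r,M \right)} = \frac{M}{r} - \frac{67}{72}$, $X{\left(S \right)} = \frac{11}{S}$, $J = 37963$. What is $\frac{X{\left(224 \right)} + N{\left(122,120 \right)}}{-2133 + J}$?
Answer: $\frac{12563}{4406230080} \approx 2.8512 \cdot 10^{-6}$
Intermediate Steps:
$N{\left(r,M \right)} = - \frac{67}{72} + \frac{M}{r}$ ($N{\left(r,M \right)} = \frac{M}{r} - \frac{67}{72} = - \frac{67}{72} + \frac{M}{r}$)
$\frac{X{\left(224 \right)} + N{\left(122,120 \right)}}{-2133 + J} = \frac{\frac{11}{224} - \left(\frac{67}{72} - \frac{120}{122}\right)}{-2133 + 37963} = \frac{11 \cdot \frac{1}{224} + \left(- \frac{67}{72} + 120 \cdot \frac{1}{122}\right)}{35830} = \left(\frac{11}{224} + \left(- \frac{67}{72} + \frac{60}{61}\right)\right) \frac{1}{35830} = \left(\frac{11}{224} + \frac{233}{4392}\right) \frac{1}{35830} = \frac{12563}{122976} \cdot \frac{1}{35830} = \frac{12563}{4406230080}$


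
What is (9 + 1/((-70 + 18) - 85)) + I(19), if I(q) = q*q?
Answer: 50689/137 ≈ 369.99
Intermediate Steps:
I(q) = q²
(9 + 1/((-70 + 18) - 85)) + I(19) = (9 + 1/((-70 + 18) - 85)) + 19² = (9 + 1/(-52 - 85)) + 361 = (9 + 1/(-137)) + 361 = (9 - 1/137) + 361 = 1232/137 + 361 = 50689/137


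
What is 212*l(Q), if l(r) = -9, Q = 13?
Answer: -1908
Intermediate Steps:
212*l(Q) = 212*(-9) = -1908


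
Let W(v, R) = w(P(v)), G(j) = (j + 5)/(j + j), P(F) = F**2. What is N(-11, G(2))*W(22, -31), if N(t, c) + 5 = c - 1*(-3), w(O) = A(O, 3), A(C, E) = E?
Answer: -3/4 ≈ -0.75000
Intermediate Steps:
w(O) = 3
G(j) = (5 + j)/(2*j) (G(j) = (5 + j)/((2*j)) = (5 + j)*(1/(2*j)) = (5 + j)/(2*j))
N(t, c) = -2 + c (N(t, c) = -5 + (c - 1*(-3)) = -5 + (c + 3) = -5 + (3 + c) = -2 + c)
W(v, R) = 3
N(-11, G(2))*W(22, -31) = (-2 + (1/2)*(5 + 2)/2)*3 = (-2 + (1/2)*(1/2)*7)*3 = (-2 + 7/4)*3 = -1/4*3 = -3/4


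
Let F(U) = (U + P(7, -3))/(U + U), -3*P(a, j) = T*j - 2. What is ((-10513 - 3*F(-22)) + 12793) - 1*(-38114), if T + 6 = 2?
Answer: 444315/11 ≈ 40392.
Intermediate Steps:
T = -4 (T = -6 + 2 = -4)
P(a, j) = ⅔ + 4*j/3 (P(a, j) = -(-4*j - 2)/3 = -(-2 - 4*j)/3 = ⅔ + 4*j/3)
F(U) = (-10/3 + U)/(2*U) (F(U) = (U + (⅔ + (4/3)*(-3)))/(U + U) = (U + (⅔ - 4))/((2*U)) = (U - 10/3)*(1/(2*U)) = (-10/3 + U)*(1/(2*U)) = (-10/3 + U)/(2*U))
((-10513 - 3*F(-22)) + 12793) - 1*(-38114) = ((-10513 - (-10 + 3*(-22))/(2*(-22))) + 12793) - 1*(-38114) = ((-10513 - (-1)*(-10 - 66)/(2*22)) + 12793) + 38114 = ((-10513 - (-1)*(-76)/(2*22)) + 12793) + 38114 = ((-10513 - 3*19/33) + 12793) + 38114 = ((-10513 - 19/11) + 12793) + 38114 = (-115662/11 + 12793) + 38114 = 25061/11 + 38114 = 444315/11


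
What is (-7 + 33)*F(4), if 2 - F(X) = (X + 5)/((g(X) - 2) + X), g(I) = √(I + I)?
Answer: 169 - 117*√2 ≈ 3.5370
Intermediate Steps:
g(I) = √2*√I (g(I) = √(2*I) = √2*√I)
F(X) = 2 - (5 + X)/(-2 + X + √2*√X) (F(X) = 2 - (X + 5)/((√2*√X - 2) + X) = 2 - (5 + X)/((-2 + √2*√X) + X) = 2 - (5 + X)/(-2 + X + √2*√X))
(-7 + 33)*F(4) = (-7 + 33)*((-9 + 4 + 2*√2*√4)/(-2 + 4 + √2*√4)) = 26*((-9 + 4 + 2*√2*2)/(-2 + 4 + √2*2)) = 26*((-9 + 4 + 4*√2)/(-2 + 4 + 2*√2)) = 26*((-5 + 4*√2)/(2 + 2*√2)) = 26*(-5 + 4*√2)/(2 + 2*√2)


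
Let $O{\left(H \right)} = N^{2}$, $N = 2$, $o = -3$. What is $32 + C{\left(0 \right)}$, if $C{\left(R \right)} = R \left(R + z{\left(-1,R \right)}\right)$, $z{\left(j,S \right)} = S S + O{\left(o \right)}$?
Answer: $32$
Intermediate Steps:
$O{\left(H \right)} = 4$ ($O{\left(H \right)} = 2^{2} = 4$)
$z{\left(j,S \right)} = 4 + S^{2}$ ($z{\left(j,S \right)} = S S + 4 = S^{2} + 4 = 4 + S^{2}$)
$C{\left(R \right)} = R \left(4 + R + R^{2}\right)$ ($C{\left(R \right)} = R \left(R + \left(4 + R^{2}\right)\right) = R \left(4 + R + R^{2}\right)$)
$32 + C{\left(0 \right)} = 32 + 0 \left(4 + 0 + 0^{2}\right) = 32 + 0 \left(4 + 0 + 0\right) = 32 + 0 \cdot 4 = 32 + 0 = 32$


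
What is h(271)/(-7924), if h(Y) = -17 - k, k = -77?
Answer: -15/1981 ≈ -0.0075719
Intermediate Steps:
h(Y) = 60 (h(Y) = -17 - 1*(-77) = -17 + 77 = 60)
h(271)/(-7924) = 60/(-7924) = 60*(-1/7924) = -15/1981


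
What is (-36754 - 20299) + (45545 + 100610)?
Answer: 89102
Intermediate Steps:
(-36754 - 20299) + (45545 + 100610) = -57053 + 146155 = 89102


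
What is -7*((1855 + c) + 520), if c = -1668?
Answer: -4949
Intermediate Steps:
-7*((1855 + c) + 520) = -7*((1855 - 1668) + 520) = -7*(187 + 520) = -7*707 = -4949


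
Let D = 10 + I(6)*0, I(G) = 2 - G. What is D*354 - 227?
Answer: 3313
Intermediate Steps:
D = 10 (D = 10 + (2 - 1*6)*0 = 10 + (2 - 6)*0 = 10 - 4*0 = 10 + 0 = 10)
D*354 - 227 = 10*354 - 227 = 3540 - 227 = 3313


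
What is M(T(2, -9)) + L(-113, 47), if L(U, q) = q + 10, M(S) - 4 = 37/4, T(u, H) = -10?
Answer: 281/4 ≈ 70.250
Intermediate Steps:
M(S) = 53/4 (M(S) = 4 + 37/4 = 53/4)
L(U, q) = 10 + q
M(T(2, -9)) + L(-113, 47) = 53/4 + (10 + 47) = 53/4 + 57 = 281/4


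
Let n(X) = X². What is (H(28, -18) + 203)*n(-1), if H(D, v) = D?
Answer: 231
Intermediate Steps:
(H(28, -18) + 203)*n(-1) = (28 + 203)*(-1)² = 231*1 = 231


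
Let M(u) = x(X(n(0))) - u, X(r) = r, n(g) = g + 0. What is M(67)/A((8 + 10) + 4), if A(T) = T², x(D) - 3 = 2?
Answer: -31/242 ≈ -0.12810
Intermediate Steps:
n(g) = g
x(D) = 5 (x(D) = 3 + 2 = 5)
M(u) = 5 - u
M(67)/A((8 + 10) + 4) = (5 - 1*67)/(((8 + 10) + 4)²) = (5 - 67)/((18 + 4)²) = -62/(22²) = -62/484 = -62*1/484 = -31/242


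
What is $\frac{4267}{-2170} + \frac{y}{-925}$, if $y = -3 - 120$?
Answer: $- \frac{736013}{401450} \approx -1.8334$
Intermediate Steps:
$y = -123$ ($y = -3 - 120 = -123$)
$\frac{4267}{-2170} + \frac{y}{-925} = \frac{4267}{-2170} - \frac{123}{-925} = 4267 \left(- \frac{1}{2170}\right) - - \frac{123}{925} = - \frac{4267}{2170} + \frac{123}{925} = - \frac{736013}{401450}$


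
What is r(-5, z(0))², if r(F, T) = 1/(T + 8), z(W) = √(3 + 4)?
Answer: (8 + √7)⁻² ≈ 0.0088236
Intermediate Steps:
z(W) = √7
r(F, T) = 1/(8 + T)
r(-5, z(0))² = (1/(8 + √7))² = (8 + √7)⁻²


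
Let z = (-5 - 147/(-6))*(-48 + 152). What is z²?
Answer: 4112784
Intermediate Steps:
z = 2028 (z = (-5 - 147*(-⅙))*104 = (-5 + 49/2)*104 = (39/2)*104 = 2028)
z² = 2028² = 4112784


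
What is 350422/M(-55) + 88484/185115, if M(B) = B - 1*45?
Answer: -6485952013/1851150 ≈ -3503.7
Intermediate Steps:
M(B) = -45 + B (M(B) = B - 45 = -45 + B)
350422/M(-55) + 88484/185115 = 350422/(-45 - 55) + 88484/185115 = 350422/(-100) + 88484*(1/185115) = 350422*(-1/100) + 88484/185115 = -175211/50 + 88484/185115 = -6485952013/1851150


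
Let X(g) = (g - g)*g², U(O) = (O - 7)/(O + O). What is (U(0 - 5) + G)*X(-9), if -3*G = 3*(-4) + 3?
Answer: 0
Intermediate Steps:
U(O) = (-7 + O)/(2*O) (U(O) = (-7 + O)/((2*O)) = (-7 + O)*(1/(2*O)) = (-7 + O)/(2*O))
G = 3 (G = -(3*(-4) + 3)/3 = -(-12 + 3)/3 = -⅓*(-9) = 3)
X(g) = 0 (X(g) = 0*g² = 0)
(U(0 - 5) + G)*X(-9) = ((-7 + (0 - 5))/(2*(0 - 5)) + 3)*0 = ((½)*(-7 - 5)/(-5) + 3)*0 = ((½)*(-⅕)*(-12) + 3)*0 = (6/5 + 3)*0 = (21/5)*0 = 0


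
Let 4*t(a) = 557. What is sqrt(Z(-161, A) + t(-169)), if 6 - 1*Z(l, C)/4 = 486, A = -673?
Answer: I*sqrt(7123)/2 ≈ 42.199*I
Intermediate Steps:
Z(l, C) = -1920 (Z(l, C) = 24 - 4*486 = 24 - 1944 = -1920)
t(a) = 557/4 (t(a) = (1/4)*557 = 557/4)
sqrt(Z(-161, A) + t(-169)) = sqrt(-1920 + 557/4) = sqrt(-7123/4) = I*sqrt(7123)/2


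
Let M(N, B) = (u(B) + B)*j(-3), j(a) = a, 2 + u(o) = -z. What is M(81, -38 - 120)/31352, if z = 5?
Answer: 495/31352 ≈ 0.015788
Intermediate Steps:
u(o) = -7 (u(o) = -2 - 1*5 = -2 - 5 = -7)
M(N, B) = 21 - 3*B (M(N, B) = (-7 + B)*(-3) = 21 - 3*B)
M(81, -38 - 120)/31352 = (21 - 3*(-38 - 120))/31352 = (21 - 3*(-158))*(1/31352) = (21 + 474)*(1/31352) = 495*(1/31352) = 495/31352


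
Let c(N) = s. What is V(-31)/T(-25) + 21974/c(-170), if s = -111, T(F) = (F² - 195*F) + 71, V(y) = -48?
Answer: -4534166/22903 ≈ -197.97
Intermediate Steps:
T(F) = 71 + F² - 195*F
c(N) = -111
V(-31)/T(-25) + 21974/c(-170) = -48/(71 + (-25)² - 195*(-25)) + 21974/(-111) = -48/(71 + 625 + 4875) + 21974*(-1/111) = -48/5571 - 21974/111 = -48*1/5571 - 21974/111 = -16/1857 - 21974/111 = -4534166/22903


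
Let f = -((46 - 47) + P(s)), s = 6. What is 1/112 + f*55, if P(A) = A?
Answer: -30799/112 ≈ -274.99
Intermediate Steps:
f = -5 (f = -((46 - 47) + 6) = -(-1 + 6) = -1*5 = -5)
1/112 + f*55 = 1/112 - 5*55 = 1/112 - 275 = -30799/112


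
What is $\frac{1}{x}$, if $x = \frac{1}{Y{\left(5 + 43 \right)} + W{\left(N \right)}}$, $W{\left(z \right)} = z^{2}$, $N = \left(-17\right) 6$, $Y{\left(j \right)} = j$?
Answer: $10452$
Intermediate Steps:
$N = -102$
$x = \frac{1}{10452}$ ($x = \frac{1}{\left(5 + 43\right) + \left(-102\right)^{2}} = \frac{1}{48 + 10404} = \frac{1}{10452} \approx 9.5675 \cdot 10^{-5}$)
$\frac{1}{x} = \frac{1}{\frac{1}{10452}} = 10452$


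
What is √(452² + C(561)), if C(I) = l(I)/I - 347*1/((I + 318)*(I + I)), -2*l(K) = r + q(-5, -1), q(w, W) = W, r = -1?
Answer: √76401165617194/19338 ≈ 452.00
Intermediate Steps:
l(K) = 1 (l(K) = -(-1 - 1)/2 = -½*(-2) = 1)
C(I) = 1/I - 347/(2*I*(318 + I)) (C(I) = 1/I - 347*1/((I + 318)*(I + I)) = 1/I - 347*1/(2*I*(318 + I)) = 1/I - 347/(2*I*(318 + I)))
√(452² + C(561)) = √(452² + (289/2 + 561)/(561*(318 + 561))) = √(204304 + (1/561)*(1411/2)/879) = √(204304 + (1/561)*(1/879)*(1411/2)) = √(204304 + 83/58014) = √(11852492339/58014) = √76401165617194/19338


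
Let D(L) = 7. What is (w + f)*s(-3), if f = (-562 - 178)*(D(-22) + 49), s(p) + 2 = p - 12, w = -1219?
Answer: 725203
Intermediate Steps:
s(p) = -14 + p (s(p) = -2 + (p - 12) = -2 + (-12 + p) = -14 + p)
f = -41440 (f = (-562 - 178)*(7 + 49) = -740*56 = -41440)
(w + f)*s(-3) = (-1219 - 41440)*(-14 - 3) = -42659*(-17) = 725203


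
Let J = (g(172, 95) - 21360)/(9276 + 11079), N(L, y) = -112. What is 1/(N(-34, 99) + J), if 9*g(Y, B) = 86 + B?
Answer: -183195/20709899 ≈ -0.0088458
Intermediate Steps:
g(Y, B) = 86/9 + B/9 (g(Y, B) = (86 + B)/9 = 86/9 + B/9)
J = -192059/183195 (J = ((86/9 + (⅑)*95) - 21360)/(9276 + 11079) = ((86/9 + 95/9) - 21360)/20355 = (181/9 - 21360)*(1/20355) = -192059/9*1/20355 = -192059/183195 ≈ -1.0484)
1/(N(-34, 99) + J) = 1/(-112 - 192059/183195) = 1/(-20709899/183195) = -183195/20709899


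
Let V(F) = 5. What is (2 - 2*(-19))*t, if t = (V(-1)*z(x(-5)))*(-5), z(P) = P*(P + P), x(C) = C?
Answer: -50000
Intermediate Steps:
z(P) = 2*P² (z(P) = P*(2*P) = 2*P²)
t = -1250 (t = (5*(2*(-5)²))*(-5) = (5*(2*25))*(-5) = (5*50)*(-5) = 250*(-5) = -1250)
(2 - 2*(-19))*t = (2 - 2*(-19))*(-1250) = (2 + 38)*(-1250) = 40*(-1250) = -50000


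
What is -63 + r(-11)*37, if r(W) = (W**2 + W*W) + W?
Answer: 8484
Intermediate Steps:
r(W) = W + 2*W**2 (r(W) = (W**2 + W**2) + W = 2*W**2 + W = W + 2*W**2)
-63 + r(-11)*37 = -63 - 11*(1 + 2*(-11))*37 = -63 - 11*(1 - 22)*37 = -63 - 11*(-21)*37 = -63 + 231*37 = -63 + 8547 = 8484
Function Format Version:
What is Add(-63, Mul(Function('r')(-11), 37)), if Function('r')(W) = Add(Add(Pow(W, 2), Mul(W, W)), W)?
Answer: 8484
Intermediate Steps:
Function('r')(W) = Add(W, Mul(2, Pow(W, 2))) (Function('r')(W) = Add(Add(Pow(W, 2), Pow(W, 2)), W) = Add(Mul(2, Pow(W, 2)), W) = Add(W, Mul(2, Pow(W, 2))))
Add(-63, Mul(Function('r')(-11), 37)) = Add(-63, Mul(Mul(-11, Add(1, Mul(2, -11))), 37)) = Add(-63, Mul(Mul(-11, Add(1, -22)), 37)) = Add(-63, Mul(Mul(-11, -21), 37)) = Add(-63, Mul(231, 37)) = Add(-63, 8547) = 8484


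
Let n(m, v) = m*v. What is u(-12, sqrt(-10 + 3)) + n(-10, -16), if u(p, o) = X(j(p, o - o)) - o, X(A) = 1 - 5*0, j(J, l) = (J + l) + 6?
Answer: 161 - I*sqrt(7) ≈ 161.0 - 2.6458*I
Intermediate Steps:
j(J, l) = 6 + J + l
X(A) = 1 (X(A) = 1 + 0 = 1)
u(p, o) = 1 - o
u(-12, sqrt(-10 + 3)) + n(-10, -16) = (1 - sqrt(-10 + 3)) - 10*(-16) = (1 - sqrt(-7)) + 160 = (1 - I*sqrt(7)) + 160 = 161 - I*sqrt(7)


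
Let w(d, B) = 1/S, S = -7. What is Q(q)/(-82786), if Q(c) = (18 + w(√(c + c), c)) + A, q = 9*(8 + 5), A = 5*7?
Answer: -185/289751 ≈ -0.00063848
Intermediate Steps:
A = 35
q = 117 (q = 9*13 = 117)
w(d, B) = -⅐ (w(d, B) = 1/(-7) = -⅐)
Q(c) = 370/7 (Q(c) = (18 - ⅐) + 35 = 125/7 + 35 = 370/7)
Q(q)/(-82786) = (370/7)/(-82786) = (370/7)*(-1/82786) = -185/289751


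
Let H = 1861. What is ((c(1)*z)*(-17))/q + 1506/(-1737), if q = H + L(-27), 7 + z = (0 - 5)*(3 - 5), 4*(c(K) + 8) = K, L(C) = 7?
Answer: -2835545/4326288 ≈ -0.65542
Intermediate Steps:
c(K) = -8 + K/4
z = 3 (z = -7 + (0 - 5)*(3 - 5) = -7 - 5*(-2) = -7 + 10 = 3)
q = 1868 (q = 1861 + 7 = 1868)
((c(1)*z)*(-17))/q + 1506/(-1737) = (((-8 + (¼)*1)*3)*(-17))/1868 + 1506/(-1737) = (((-8 + ¼)*3)*(-17))*(1/1868) + 1506*(-1/1737) = (-31/4*3*(-17))*(1/1868) - 502/579 = -93/4*(-17)*(1/1868) - 502/579 = (1581/4)*(1/1868) - 502/579 = 1581/7472 - 502/579 = -2835545/4326288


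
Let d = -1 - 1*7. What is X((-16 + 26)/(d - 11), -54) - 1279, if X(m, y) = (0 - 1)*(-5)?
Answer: -1274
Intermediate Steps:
d = -8 (d = -1 - 7 = -8)
X(m, y) = 5 (X(m, y) = -1*(-5) = 5)
X((-16 + 26)/(d - 11), -54) - 1279 = 5 - 1279 = -1274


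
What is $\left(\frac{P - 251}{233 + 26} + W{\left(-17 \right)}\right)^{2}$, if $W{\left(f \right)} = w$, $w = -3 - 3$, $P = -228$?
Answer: $\frac{4133089}{67081} \approx 61.613$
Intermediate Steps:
$w = -6$ ($w = -3 - 3 = -6$)
$W{\left(f \right)} = -6$
$\left(\frac{P - 251}{233 + 26} + W{\left(-17 \right)}\right)^{2} = \left(\frac{-228 - 251}{233 + 26} - 6\right)^{2} = \left(- \frac{479}{259} - 6\right)^{2} = \left(- \frac{2033}{259}\right)^{2} = \frac{4133089}{67081}$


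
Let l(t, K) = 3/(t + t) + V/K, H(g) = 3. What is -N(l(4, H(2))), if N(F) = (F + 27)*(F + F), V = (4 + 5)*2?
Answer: -13617/32 ≈ -425.53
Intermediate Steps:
V = 18 (V = 9*2 = 18)
l(t, K) = 18/K + 3/(2*t) (l(t, K) = 3/(t + t) + 18/K = 3/((2*t)) + 18/K = 3*(1/(2*t)) + 18/K = 3/(2*t) + 18/K = 18/K + 3/(2*t))
N(F) = 2*F*(27 + F) (N(F) = (27 + F)*(2*F) = 2*F*(27 + F))
-N(l(4, H(2))) = -2*(18/3 + (3/2)/4)*(27 + (18/3 + (3/2)/4)) = -2*(18*(1/3) + (3/2)*(1/4))*(27 + (18*(1/3) + (3/2)*(1/4))) = -2*(6 + 3/8)*(27 + (6 + 3/8)) = -2*51*(27 + 51/8)/8 = -2*51*267/(8*8) = -1*13617/32 = -13617/32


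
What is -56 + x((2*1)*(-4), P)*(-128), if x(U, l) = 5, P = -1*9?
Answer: -696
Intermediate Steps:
P = -9
-56 + x((2*1)*(-4), P)*(-128) = -56 + 5*(-128) = -56 - 640 = -696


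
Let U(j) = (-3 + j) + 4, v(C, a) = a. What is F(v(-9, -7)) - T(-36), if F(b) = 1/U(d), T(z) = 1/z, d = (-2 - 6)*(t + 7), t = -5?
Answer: -7/180 ≈ -0.038889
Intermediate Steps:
d = -16 (d = (-2 - 6)*(-5 + 7) = -8*2 = -16)
U(j) = 1 + j
F(b) = -1/15 (F(b) = 1/(1 - 16) = 1/(-15) = -1/15)
F(v(-9, -7)) - T(-36) = -1/15 - 1/(-36) = -1/15 - 1*(-1/36) = -1/15 + 1/36 = -7/180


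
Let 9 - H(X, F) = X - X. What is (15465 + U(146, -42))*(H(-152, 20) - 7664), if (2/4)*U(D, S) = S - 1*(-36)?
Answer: -118292715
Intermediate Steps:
U(D, S) = 72 + 2*S (U(D, S) = 2*(S - 1*(-36)) = 2*(S + 36) = 2*(36 + S) = 72 + 2*S)
H(X, F) = 9 (H(X, F) = 9 - (X - X) = 9 - 1*0 = 9 + 0 = 9)
(15465 + U(146, -42))*(H(-152, 20) - 7664) = (15465 + (72 + 2*(-42)))*(9 - 7664) = (15465 + (72 - 84))*(-7655) = (15465 - 12)*(-7655) = 15453*(-7655) = -118292715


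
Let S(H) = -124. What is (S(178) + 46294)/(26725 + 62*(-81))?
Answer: 46170/21703 ≈ 2.1274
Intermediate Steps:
(S(178) + 46294)/(26725 + 62*(-81)) = (-124 + 46294)/(26725 + 62*(-81)) = 46170/(26725 - 5022) = 46170/21703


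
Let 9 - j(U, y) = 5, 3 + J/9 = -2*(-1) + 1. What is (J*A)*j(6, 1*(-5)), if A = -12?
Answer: 0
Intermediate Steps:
J = 0 (J = -27 + 9*(-2*(-1) + 1) = -27 + 9*(2 + 1) = -27 + 9*3 = -27 + 27 = 0)
j(U, y) = 4 (j(U, y) = 9 - 1*5 = 9 - 5 = 4)
(J*A)*j(6, 1*(-5)) = (0*(-12))*4 = 0*4 = 0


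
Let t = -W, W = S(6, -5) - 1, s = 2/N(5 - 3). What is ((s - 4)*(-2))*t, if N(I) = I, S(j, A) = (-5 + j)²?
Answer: 0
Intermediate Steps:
s = 1 (s = 2/(5 - 3) = 2/2 = 2*(½) = 1)
W = 0 (W = (-5 + 6)² - 1 = 1² - 1 = 1 - 1 = 0)
t = 0 (t = -1*0 = 0)
((s - 4)*(-2))*t = ((1 - 4)*(-2))*0 = -3*(-2)*0 = 6*0 = 0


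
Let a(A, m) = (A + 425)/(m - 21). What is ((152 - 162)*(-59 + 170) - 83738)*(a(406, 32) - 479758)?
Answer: 447701065936/11 ≈ 4.0700e+10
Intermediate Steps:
a(A, m) = (425 + A)/(-21 + m)
((152 - 162)*(-59 + 170) - 83738)*(a(406, 32) - 479758) = ((152 - 162)*(-59 + 170) - 83738)*((425 + 406)/(-21 + 32) - 479758) = (-10*111 - 83738)*(831/11 - 479758) = (-1110 - 83738)*((1/11)*831 - 479758) = -84848*(831/11 - 479758) = -84848*(-5276507/11) = 447701065936/11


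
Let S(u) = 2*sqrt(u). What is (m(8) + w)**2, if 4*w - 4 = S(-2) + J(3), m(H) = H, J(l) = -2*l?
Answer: (15 + I*sqrt(2))**2/4 ≈ 55.75 + 10.607*I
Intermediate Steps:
w = -1/2 + I*sqrt(2)/2 (w = 1 + (2*sqrt(-2) - 2*3)/4 = 1 + (2*(I*sqrt(2)) - 6)/4 = 1 + (2*I*sqrt(2) - 6)/4 = 1 + (-6 + 2*I*sqrt(2))/4 = 1 + (-3/2 + I*sqrt(2)/2) = -1/2 + I*sqrt(2)/2 ≈ -0.5 + 0.70711*I)
(m(8) + w)**2 = (8 + (-1/2 + I*sqrt(2)/2))**2 = (15/2 + I*sqrt(2)/2)**2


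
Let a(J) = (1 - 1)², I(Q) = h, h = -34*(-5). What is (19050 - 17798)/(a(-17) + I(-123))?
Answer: 626/85 ≈ 7.3647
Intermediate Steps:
h = 170
I(Q) = 170
a(J) = 0 (a(J) = 0² = 0)
(19050 - 17798)/(a(-17) + I(-123)) = (19050 - 17798)/(0 + 170) = 1252/170 = 1252*(1/170) = 626/85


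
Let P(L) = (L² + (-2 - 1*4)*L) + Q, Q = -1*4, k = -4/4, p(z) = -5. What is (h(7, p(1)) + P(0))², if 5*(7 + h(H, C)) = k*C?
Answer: 100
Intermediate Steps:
k = -1 (k = -4*¼ = -1)
h(H, C) = -7 - C/5 (h(H, C) = -7 + (-C)/5 = -7 - C/5)
Q = -4
P(L) = -4 + L² - 6*L (P(L) = (L² + (-2 - 1*4)*L) - 4 = (L² + (-2 - 4)*L) - 4 = (L² - 6*L) - 4 = -4 + L² - 6*L)
(h(7, p(1)) + P(0))² = ((-7 - ⅕*(-5)) + (-4 + 0² - 6*0))² = ((-7 + 1) + (-4 + 0 + 0))² = (-6 - 4)² = (-10)² = 100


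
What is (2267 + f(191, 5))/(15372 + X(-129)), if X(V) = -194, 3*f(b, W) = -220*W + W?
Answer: 951/7589 ≈ 0.12531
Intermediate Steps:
f(b, W) = -73*W (f(b, W) = (-220*W + W)/3 = (-219*W)/3 = -73*W)
(2267 + f(191, 5))/(15372 + X(-129)) = (2267 - 73*5)/(15372 - 194) = (2267 - 365)/15178 = 1902*(1/15178) = 951/7589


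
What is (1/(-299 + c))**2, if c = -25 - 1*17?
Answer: 1/116281 ≈ 8.5999e-6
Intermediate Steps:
c = -42 (c = -25 - 17 = -42)
(1/(-299 + c))**2 = (1/(-299 - 42))**2 = (1/(-341))**2 = (-1/341)**2 = 1/116281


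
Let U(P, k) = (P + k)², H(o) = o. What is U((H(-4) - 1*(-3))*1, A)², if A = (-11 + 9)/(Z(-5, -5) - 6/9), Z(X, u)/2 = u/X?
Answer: 625/16 ≈ 39.063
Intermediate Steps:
Z(X, u) = 2*u/X (Z(X, u) = 2*(u/X) = 2*u/X)
A = -3/2 (A = (-11 + 9)/(2*(-5)/(-5) - 6/9) = -2/(2*(-5)*(-⅕) - 6*⅑) = -2/(2 - ⅔) = -2/4/3 = -2*¾ = -3/2 ≈ -1.5000)
U((H(-4) - 1*(-3))*1, A)² = (((-4 - 1*(-3))*1 - 3/2)²)² = (((-4 + 3)*1 - 3/2)²)² = ((-1*1 - 3/2)²)² = ((-1 - 3/2)²)² = ((-5/2)²)² = (25/4)² = 625/16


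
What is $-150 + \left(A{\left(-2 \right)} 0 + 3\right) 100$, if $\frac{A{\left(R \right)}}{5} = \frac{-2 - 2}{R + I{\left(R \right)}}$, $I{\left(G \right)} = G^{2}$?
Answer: $150$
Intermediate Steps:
$A{\left(R \right)} = - \frac{20}{R + R^{2}}$ ($A{\left(R \right)} = 5 \frac{-2 - 2}{R + R^{2}} = 5 \left(- \frac{4}{R + R^{2}}\right) = - \frac{20}{R + R^{2}}$)
$-150 + \left(A{\left(-2 \right)} 0 + 3\right) 100 = -150 + \left(- \frac{20}{\left(-2\right) \left(1 - 2\right)} 0 + 3\right) 100 = -150 + \left(\left(-20\right) \left(- \frac{1}{2}\right) \frac{1}{-1} \cdot 0 + 3\right) 100 = -150 + \left(\left(-20\right) \left(- \frac{1}{2}\right) \left(-1\right) 0 + 3\right) 100 = -150 + \left(\left(-10\right) 0 + 3\right) 100 = -150 + \left(0 + 3\right) 100 = -150 + 3 \cdot 100 = -150 + 300 = 150$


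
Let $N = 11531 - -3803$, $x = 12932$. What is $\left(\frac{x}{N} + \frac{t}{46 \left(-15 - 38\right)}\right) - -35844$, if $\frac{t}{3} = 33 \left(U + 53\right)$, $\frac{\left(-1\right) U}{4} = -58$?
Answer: $\frac{669800720927}{18692146} \approx 35833.0$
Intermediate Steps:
$U = 232$ ($U = \left(-4\right) \left(-58\right) = 232$)
$t = 28215$ ($t = 3 \cdot 33 \left(232 + 53\right) = 3 \cdot 33 \cdot 285 = 3 \cdot 9405 = 28215$)
$N = 15334$ ($N = 11531 + 3803 = 15334$)
$\left(\frac{x}{N} + \frac{t}{46 \left(-15 - 38\right)}\right) - -35844 = \left(\frac{12932}{15334} + \frac{28215}{46 \left(-15 - 38\right)}\right) - -35844 = \left(12932 \cdot \frac{1}{15334} + \frac{28215}{46 \left(-53\right)}\right) + 35844 = \left(\frac{6466}{7667} + \frac{28215}{-2438}\right) + 35844 = \left(\frac{6466}{7667} + 28215 \left(- \frac{1}{2438}\right)\right) + 35844 = \left(\frac{6466}{7667} - \frac{28215}{2438}\right) + 35844 = - \frac{200560297}{18692146} + 35844 = \frac{669800720927}{18692146}$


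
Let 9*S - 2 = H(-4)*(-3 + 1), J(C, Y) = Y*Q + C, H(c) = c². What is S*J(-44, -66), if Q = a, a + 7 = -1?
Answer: -4840/3 ≈ -1613.3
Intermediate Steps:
a = -8 (a = -7 - 1 = -8)
Q = -8
J(C, Y) = C - 8*Y (J(C, Y) = Y*(-8) + C = -8*Y + C = C - 8*Y)
S = -10/3 (S = 2/9 + ((-4)²*(-3 + 1))/9 = 2/9 + (16*(-2))/9 = 2/9 + (⅑)*(-32) = 2/9 - 32/9 = -10/3 ≈ -3.3333)
S*J(-44, -66) = -10*(-44 - 8*(-66))/3 = -10*(-44 + 528)/3 = -10/3*484 = -4840/3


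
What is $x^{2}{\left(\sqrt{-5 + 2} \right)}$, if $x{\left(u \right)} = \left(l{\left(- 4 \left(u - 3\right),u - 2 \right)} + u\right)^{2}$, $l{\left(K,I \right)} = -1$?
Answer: $\left(1 - i \sqrt{3}\right)^{4} \approx -8.0 + 13.856 i$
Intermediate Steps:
$x{\left(u \right)} = \left(-1 + u\right)^{2}$
$x^{2}{\left(\sqrt{-5 + 2} \right)} = \left(\left(-1 + \sqrt{-5 + 2}\right)^{2}\right)^{2} = \left(\left(-1 + \sqrt{-3}\right)^{2}\right)^{2} = \left(\left(-1 + i \sqrt{3}\right)^{2}\right)^{2} = \left(-1 + i \sqrt{3}\right)^{4}$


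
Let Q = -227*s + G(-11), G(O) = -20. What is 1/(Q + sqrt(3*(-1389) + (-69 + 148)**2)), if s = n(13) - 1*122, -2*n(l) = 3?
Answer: 112058/3139240545 - 4*sqrt(2074)/3139240545 ≈ 3.5638e-5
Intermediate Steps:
n(l) = -3/2 (n(l) = -1/2*3 = -3/2)
s = -247/2 (s = -3/2 - 1*122 = -3/2 - 122 = -247/2 ≈ -123.50)
Q = 56029/2 (Q = -227*(-247/2) - 20 = 56069/2 - 20 = 56029/2 ≈ 28015.)
1/(Q + sqrt(3*(-1389) + (-69 + 148)**2)) = 1/(56029/2 + sqrt(3*(-1389) + (-69 + 148)**2)) = 1/(56029/2 + sqrt(-4167 + 79**2)) = 1/(56029/2 + sqrt(-4167 + 6241)) = 1/(56029/2 + sqrt(2074))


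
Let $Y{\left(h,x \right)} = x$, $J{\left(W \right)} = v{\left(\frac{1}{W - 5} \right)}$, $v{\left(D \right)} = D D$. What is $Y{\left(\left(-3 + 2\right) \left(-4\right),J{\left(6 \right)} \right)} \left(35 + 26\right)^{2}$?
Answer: $3721$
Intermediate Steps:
$v{\left(D \right)} = D^{2}$
$J{\left(W \right)} = \frac{1}{\left(-5 + W\right)^{2}}$ ($J{\left(W \right)} = \left(\frac{1}{W - 5}\right)^{2} = \left(\frac{1}{-5 + W}\right)^{2} = \frac{1}{\left(-5 + W\right)^{2}}$)
$Y{\left(\left(-3 + 2\right) \left(-4\right),J{\left(6 \right)} \right)} \left(35 + 26\right)^{2} = \frac{\left(35 + 26\right)^{2}}{\left(-5 + 6\right)^{2}} = 1^{-2} \cdot 61^{2} = 1 \cdot 3721 = 3721$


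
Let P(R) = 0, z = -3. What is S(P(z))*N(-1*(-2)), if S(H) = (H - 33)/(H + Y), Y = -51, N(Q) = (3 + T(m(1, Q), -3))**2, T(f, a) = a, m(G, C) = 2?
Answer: 0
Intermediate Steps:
N(Q) = 0 (N(Q) = (3 - 3)**2 = 0**2 = 0)
S(H) = (-33 + H)/(-51 + H) (S(H) = (H - 33)/(H - 51) = (-33 + H)/(-51 + H))
S(P(z))*N(-1*(-2)) = ((-33 + 0)/(-51 + 0))*0 = (-33/(-51))*0 = -1/51*(-33)*0 = (11/17)*0 = 0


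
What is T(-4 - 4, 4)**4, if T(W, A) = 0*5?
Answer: 0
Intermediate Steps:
T(W, A) = 0
T(-4 - 4, 4)**4 = 0**4 = 0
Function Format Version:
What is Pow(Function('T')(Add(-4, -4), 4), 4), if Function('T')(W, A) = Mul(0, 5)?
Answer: 0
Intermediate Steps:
Function('T')(W, A) = 0
Pow(Function('T')(Add(-4, -4), 4), 4) = Pow(0, 4) = 0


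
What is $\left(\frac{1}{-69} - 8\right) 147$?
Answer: $- \frac{27097}{23} \approx -1178.1$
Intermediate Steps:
$\left(\frac{1}{-69} - 8\right) 147 = \left(- \frac{1}{69} - 8\right) 147 = \left(- \frac{553}{69}\right) 147 = - \frac{27097}{23}$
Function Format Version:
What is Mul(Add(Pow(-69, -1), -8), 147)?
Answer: Rational(-27097, 23) ≈ -1178.1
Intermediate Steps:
Mul(Add(Pow(-69, -1), -8), 147) = Mul(Add(Rational(-1, 69), -8), 147) = Mul(Rational(-553, 69), 147) = Rational(-27097, 23)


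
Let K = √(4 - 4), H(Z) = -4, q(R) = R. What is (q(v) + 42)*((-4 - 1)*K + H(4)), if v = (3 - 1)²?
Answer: -184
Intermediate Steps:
v = 4 (v = 2² = 4)
K = 0 (K = √0 = 0)
(q(v) + 42)*((-4 - 1)*K + H(4)) = (4 + 42)*((-4 - 1)*0 - 4) = 46*(-5*0 - 4) = 46*(0 - 4) = 46*(-4) = -184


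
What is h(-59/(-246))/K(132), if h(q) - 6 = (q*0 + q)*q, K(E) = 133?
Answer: 366577/8048628 ≈ 0.045545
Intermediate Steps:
h(q) = 6 + q² (h(q) = 6 + (q*0 + q)*q = 6 + (0 + q)*q = 6 + q*q = 6 + q²)
h(-59/(-246))/K(132) = (6 + (-59/(-246))²)/133 = (6 + (-59*(-1/246))²)*(1/133) = (6 + (59/246)²)*(1/133) = (6 + 3481/60516)*(1/133) = (366577/60516)*(1/133) = 366577/8048628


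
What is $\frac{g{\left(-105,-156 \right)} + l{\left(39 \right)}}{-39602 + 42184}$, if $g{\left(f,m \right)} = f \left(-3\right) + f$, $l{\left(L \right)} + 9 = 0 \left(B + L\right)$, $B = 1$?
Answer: $\frac{201}{2582} \approx 0.077847$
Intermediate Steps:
$l{\left(L \right)} = -9$ ($l{\left(L \right)} = -9 + 0 \left(1 + L\right) = -9 + 0 = -9$)
$g{\left(f,m \right)} = - 2 f$ ($g{\left(f,m \right)} = - 3 f + f = - 2 f$)
$\frac{g{\left(-105,-156 \right)} + l{\left(39 \right)}}{-39602 + 42184} = \frac{\left(-2\right) \left(-105\right) - 9}{-39602 + 42184} = \frac{210 - 9}{2582} = 201 \cdot \frac{1}{2582} = \frac{201}{2582}$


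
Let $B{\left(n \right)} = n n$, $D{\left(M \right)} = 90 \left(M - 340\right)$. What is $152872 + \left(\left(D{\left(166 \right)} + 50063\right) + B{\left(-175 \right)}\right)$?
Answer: $217900$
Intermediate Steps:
$D{\left(M \right)} = -30600 + 90 M$ ($D{\left(M \right)} = 90 \left(-340 + M\right) = -30600 + 90 M$)
$B{\left(n \right)} = n^{2}$
$152872 + \left(\left(D{\left(166 \right)} + 50063\right) + B{\left(-175 \right)}\right) = 152872 + \left(\left(\left(-30600 + 90 \cdot 166\right) + 50063\right) + \left(-175\right)^{2}\right) = 152872 + \left(\left(\left(-30600 + 14940\right) + 50063\right) + 30625\right) = 152872 + \left(\left(-15660 + 50063\right) + 30625\right) = 152872 + \left(34403 + 30625\right) = 152872 + 65028 = 217900$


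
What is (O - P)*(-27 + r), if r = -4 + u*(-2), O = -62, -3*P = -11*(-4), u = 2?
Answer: 4970/3 ≈ 1656.7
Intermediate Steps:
P = -44/3 (P = -(-11)*(-4)/3 = -⅓*44 = -44/3 ≈ -14.667)
r = -8 (r = -4 + 2*(-2) = -4 - 4 = -8)
(O - P)*(-27 + r) = (-62 - 1*(-44/3))*(-27 - 8) = (-62 + 44/3)*(-35) = -142/3*(-35) = 4970/3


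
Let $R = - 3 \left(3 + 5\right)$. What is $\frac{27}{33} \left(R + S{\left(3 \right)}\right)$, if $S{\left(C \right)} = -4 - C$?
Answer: $- \frac{279}{11} \approx -25.364$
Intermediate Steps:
$R = -24$ ($R = \left(-3\right) 8 = -24$)
$\frac{27}{33} \left(R + S{\left(3 \right)}\right) = \frac{27}{33} \left(-24 - 7\right) = 27 \cdot \frac{1}{33} \left(-24 - 7\right) = \frac{9 \left(-24 - 7\right)}{11} = \frac{9}{11} \left(-31\right) = - \frac{279}{11}$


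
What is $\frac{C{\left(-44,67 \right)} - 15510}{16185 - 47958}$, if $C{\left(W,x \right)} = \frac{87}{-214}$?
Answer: $\frac{1106409}{2266474} \approx 0.48816$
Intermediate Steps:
$C{\left(W,x \right)} = - \frac{87}{214}$ ($C{\left(W,x \right)} = 87 \left(- \frac{1}{214}\right) = - \frac{87}{214}$)
$\frac{C{\left(-44,67 \right)} - 15510}{16185 - 47958} = \frac{- \frac{87}{214} - 15510}{16185 - 47958} = - \frac{3319227}{214 \left(-31773\right)} = \left(- \frac{3319227}{214}\right) \left(- \frac{1}{31773}\right) = \frac{1106409}{2266474}$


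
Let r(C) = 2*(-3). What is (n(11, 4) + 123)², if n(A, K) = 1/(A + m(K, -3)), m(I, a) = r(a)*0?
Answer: 1833316/121 ≈ 15151.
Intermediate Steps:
r(C) = -6
m(I, a) = 0 (m(I, a) = -6*0 = 0)
n(A, K) = 1/A (n(A, K) = 1/(A + 0) = 1/A)
(n(11, 4) + 123)² = (1/11 + 123)² = (1354/11)² = 1833316/121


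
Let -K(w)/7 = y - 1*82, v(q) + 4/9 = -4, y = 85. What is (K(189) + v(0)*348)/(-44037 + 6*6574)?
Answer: 4703/13779 ≈ 0.34132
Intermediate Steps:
v(q) = -40/9 (v(q) = -4/9 - 4 = -40/9)
K(w) = -21 (K(w) = -7*(85 - 1*82) = -7*(85 - 82) = -7*3 = -21)
(K(189) + v(0)*348)/(-44037 + 6*6574) = (-21 - 40/9*348)/(-44037 + 6*6574) = (-21 - 4640/3)/(-44037 + 39444) = -4703/3/(-4593) = -4703/3*(-1/4593) = 4703/13779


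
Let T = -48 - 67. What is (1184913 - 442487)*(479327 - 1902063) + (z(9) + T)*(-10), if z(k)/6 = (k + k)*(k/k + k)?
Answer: -1056276207186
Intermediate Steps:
z(k) = 12*k*(1 + k) (z(k) = 6*((k + k)*(k/k + k)) = 6*((2*k)*(1 + k)) = 6*(2*k*(1 + k)) = 12*k*(1 + k))
T = -115
(1184913 - 442487)*(479327 - 1902063) + (z(9) + T)*(-10) = (1184913 - 442487)*(479327 - 1902063) + (12*9*(1 + 9) - 115)*(-10) = 742426*(-1422736) + (12*9*10 - 115)*(-10) = -1056276197536 + (1080 - 115)*(-10) = -1056276197536 + 965*(-10) = -1056276197536 - 9650 = -1056276207186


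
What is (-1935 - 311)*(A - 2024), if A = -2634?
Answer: 10461868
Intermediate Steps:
(-1935 - 311)*(A - 2024) = (-1935 - 311)*(-2634 - 2024) = -2246*(-4658) = 10461868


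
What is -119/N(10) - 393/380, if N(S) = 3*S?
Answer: -5701/1140 ≈ -5.0009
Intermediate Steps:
-119/N(10) - 393/380 = -119/(3*10) - 393/380 = -119/30 - 393*1/380 = -119*1/30 - 393/380 = -119/30 - 393/380 = -5701/1140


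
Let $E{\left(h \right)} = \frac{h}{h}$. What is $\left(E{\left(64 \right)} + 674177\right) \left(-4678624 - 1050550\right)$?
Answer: $-3862483068972$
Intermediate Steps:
$E{\left(h \right)} = 1$
$\left(E{\left(64 \right)} + 674177\right) \left(-4678624 - 1050550\right) = \left(1 + 674177\right) \left(-4678624 - 1050550\right) = 674178 \left(-5729174\right) = -3862483068972$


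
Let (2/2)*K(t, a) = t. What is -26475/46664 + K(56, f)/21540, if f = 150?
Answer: -141914579/251285640 ≈ -0.56475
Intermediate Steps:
K(t, a) = t
-26475/46664 + K(56, f)/21540 = -26475/46664 + 56/21540 = -26475*1/46664 + 56*(1/21540) = -26475/46664 + 14/5385 = -141914579/251285640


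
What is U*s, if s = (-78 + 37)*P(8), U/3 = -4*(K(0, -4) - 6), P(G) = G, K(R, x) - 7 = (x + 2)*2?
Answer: -11808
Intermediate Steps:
K(R, x) = 11 + 2*x (K(R, x) = 7 + (x + 2)*2 = 7 + (2 + x)*2 = 7 + (4 + 2*x) = 11 + 2*x)
U = 36 (U = 3*(-4*((11 + 2*(-4)) - 6)) = 3*(-4*((11 - 8) - 6)) = 3*(-4*(3 - 6)) = 3*(-4*(-3)) = 3*12 = 36)
s = -328 (s = (-78 + 37)*8 = -41*8 = -328)
U*s = 36*(-328) = -11808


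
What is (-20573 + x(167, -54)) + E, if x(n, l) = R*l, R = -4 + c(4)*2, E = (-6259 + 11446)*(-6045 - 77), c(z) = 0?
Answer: -31775171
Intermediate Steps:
E = -31754814 (E = 5187*(-6122) = -31754814)
R = -4 (R = -4 + 0*2 = -4 + 0 = -4)
x(n, l) = -4*l
(-20573 + x(167, -54)) + E = (-20573 - 4*(-54)) - 31754814 = (-20573 + 216) - 31754814 = -20357 - 31754814 = -31775171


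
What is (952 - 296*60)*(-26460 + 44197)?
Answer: -298123496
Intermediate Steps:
(952 - 296*60)*(-26460 + 44197) = (952 - 17760)*17737 = -16808*17737 = -298123496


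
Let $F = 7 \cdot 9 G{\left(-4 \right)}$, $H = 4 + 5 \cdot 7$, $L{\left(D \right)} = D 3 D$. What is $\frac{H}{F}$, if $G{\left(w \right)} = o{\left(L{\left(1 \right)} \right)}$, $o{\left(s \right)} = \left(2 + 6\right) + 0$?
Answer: $\frac{13}{168} \approx 0.077381$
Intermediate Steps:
$L{\left(D \right)} = 3 D^{2}$ ($L{\left(D \right)} = 3 D D = 3 D^{2}$)
$o{\left(s \right)} = 8$ ($o{\left(s \right)} = 8 + 0 = 8$)
$G{\left(w \right)} = 8$
$H = 39$ ($H = 4 + 35 = 39$)
$F = 504$ ($F = 7 \cdot 9 \cdot 8 = 63 \cdot 8 = 504$)
$\frac{H}{F} = \frac{39}{504} = 39 \cdot \frac{1}{504} = \frac{13}{168}$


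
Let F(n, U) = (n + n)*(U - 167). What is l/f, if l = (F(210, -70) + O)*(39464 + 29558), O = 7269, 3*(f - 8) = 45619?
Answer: -19106186886/45643 ≈ -4.1860e+5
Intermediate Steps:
f = 45643/3 (f = 8 + (⅓)*45619 = 8 + 45619/3 = 45643/3 ≈ 15214.)
F(n, U) = 2*n*(-167 + U) (F(n, U) = (2*n)*(-167 + U) = 2*n*(-167 + U))
l = -6368728962 (l = (2*210*(-167 - 70) + 7269)*(39464 + 29558) = (2*210*(-237) + 7269)*69022 = (-99540 + 7269)*69022 = -92271*69022 = -6368728962)
l/f = -6368728962/45643/3 = -6368728962*3/45643 = -19106186886/45643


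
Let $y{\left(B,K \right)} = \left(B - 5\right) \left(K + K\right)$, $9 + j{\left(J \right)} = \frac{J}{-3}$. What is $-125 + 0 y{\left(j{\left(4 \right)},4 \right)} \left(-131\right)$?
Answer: $-125$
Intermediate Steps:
$j{\left(J \right)} = -9 - \frac{J}{3}$ ($j{\left(J \right)} = -9 + \frac{J}{-3} = -9 + J \left(- \frac{1}{3}\right) = -9 - \frac{J}{3}$)
$y{\left(B,K \right)} = 2 K \left(-5 + B\right)$ ($y{\left(B,K \right)} = \left(-5 + B\right) 2 K = 2 K \left(-5 + B\right)$)
$-125 + 0 y{\left(j{\left(4 \right)},4 \right)} \left(-131\right) = -125 + 0 \cdot 2 \cdot 4 \left(-5 - \frac{31}{3}\right) \left(-131\right) = -125 + 0 \cdot 2 \cdot 4 \left(- \frac{46}{3}\right) \left(-131\right) = -125 + 0 \left(- \frac{368}{3}\right) \left(-131\right) = -125 + 0 \left(-131\right) = -125 + 0 = -125$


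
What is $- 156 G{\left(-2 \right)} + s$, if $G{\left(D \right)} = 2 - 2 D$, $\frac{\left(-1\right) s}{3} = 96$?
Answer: $-1224$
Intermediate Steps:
$s = -288$ ($s = \left(-3\right) 96 = -288$)
$- 156 G{\left(-2 \right)} + s = - 156 \left(2 - -4\right) - 288 = - 156 \left(2 + 4\right) - 288 = \left(-156\right) 6 - 288 = -936 - 288 = -1224$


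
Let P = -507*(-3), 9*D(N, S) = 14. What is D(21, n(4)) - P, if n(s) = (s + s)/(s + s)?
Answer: -13675/9 ≈ -1519.4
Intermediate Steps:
n(s) = 1 (n(s) = (2*s)/((2*s)) = (2*s)*(1/(2*s)) = 1)
D(N, S) = 14/9 (D(N, S) = (⅑)*14 = 14/9)
P = 1521
D(21, n(4)) - P = 14/9 - 1*1521 = 14/9 - 1521 = -13675/9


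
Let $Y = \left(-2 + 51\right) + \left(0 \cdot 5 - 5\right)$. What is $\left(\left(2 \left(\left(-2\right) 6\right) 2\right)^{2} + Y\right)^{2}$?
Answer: $5513104$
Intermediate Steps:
$Y = 44$ ($Y = 49 + \left(0 - 5\right) = 49 - 5 = 44$)
$\left(\left(2 \left(\left(-2\right) 6\right) 2\right)^{2} + Y\right)^{2} = \left(\left(2 \left(\left(-2\right) 6\right) 2\right)^{2} + 44\right)^{2} = \left(\left(2 \left(-12\right) 2\right)^{2} + 44\right)^{2} = \left(\left(\left(-24\right) 2\right)^{2} + 44\right)^{2} = \left(\left(-48\right)^{2} + 44\right)^{2} = \left(2304 + 44\right)^{2} = 2348^{2} = 5513104$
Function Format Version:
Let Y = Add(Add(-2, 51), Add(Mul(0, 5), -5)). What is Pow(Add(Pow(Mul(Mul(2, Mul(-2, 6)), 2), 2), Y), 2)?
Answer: 5513104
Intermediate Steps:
Y = 44 (Y = Add(49, Add(0, -5)) = Add(49, -5) = 44)
Pow(Add(Pow(Mul(Mul(2, Mul(-2, 6)), 2), 2), Y), 2) = Pow(Add(Pow(Mul(Mul(2, Mul(-2, 6)), 2), 2), 44), 2) = Pow(Add(Pow(Mul(Mul(2, -12), 2), 2), 44), 2) = Pow(Add(Pow(Mul(-24, 2), 2), 44), 2) = Pow(Add(Pow(-48, 2), 44), 2) = Pow(Add(2304, 44), 2) = Pow(2348, 2) = 5513104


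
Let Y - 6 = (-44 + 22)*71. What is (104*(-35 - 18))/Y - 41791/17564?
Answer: 7946493/6832396 ≈ 1.1631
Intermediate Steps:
Y = -1556 (Y = 6 + (-44 + 22)*71 = 6 - 22*71 = 6 - 1562 = -1556)
(104*(-35 - 18))/Y - 41791/17564 = (104*(-35 - 18))/(-1556) - 41791/17564 = (104*(-53))*(-1/1556) - 41791*1/17564 = -5512*(-1/1556) - 41791/17564 = 1378/389 - 41791/17564 = 7946493/6832396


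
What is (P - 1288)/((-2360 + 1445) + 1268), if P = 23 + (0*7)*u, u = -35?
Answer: -1265/353 ≈ -3.5836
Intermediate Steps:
P = 23 (P = 23 + (0*7)*(-35) = 23 + 0*(-35) = 23 + 0 = 23)
(P - 1288)/((-2360 + 1445) + 1268) = (23 - 1288)/((-2360 + 1445) + 1268) = -1265/(-915 + 1268) = -1265/353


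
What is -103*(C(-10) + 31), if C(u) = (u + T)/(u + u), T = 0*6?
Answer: -6489/2 ≈ -3244.5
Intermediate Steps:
T = 0
C(u) = 1/2 (C(u) = (u + 0)/(u + u) = u/((2*u)) = u*(1/(2*u)) = 1/2)
-103*(C(-10) + 31) = -103*(1/2 + 31) = -103*63/2 = -6489/2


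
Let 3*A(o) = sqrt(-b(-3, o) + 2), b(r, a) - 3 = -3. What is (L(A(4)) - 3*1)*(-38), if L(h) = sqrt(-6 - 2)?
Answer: 114 - 76*I*sqrt(2) ≈ 114.0 - 107.48*I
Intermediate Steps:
b(r, a) = 0 (b(r, a) = 3 - 3 = 0)
A(o) = sqrt(2)/3 (A(o) = sqrt(-1*0 + 2)/3 = sqrt(0 + 2)/3 = sqrt(2)/3)
L(h) = 2*I*sqrt(2) (L(h) = sqrt(-8) = 2*I*sqrt(2))
(L(A(4)) - 3*1)*(-38) = (2*I*sqrt(2) - 3*1)*(-38) = (2*I*sqrt(2) - 3)*(-38) = (-3 + 2*I*sqrt(2))*(-38) = 114 - 76*I*sqrt(2)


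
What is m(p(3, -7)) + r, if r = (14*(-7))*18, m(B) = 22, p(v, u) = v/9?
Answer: -1742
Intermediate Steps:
p(v, u) = v/9 (p(v, u) = v*(⅑) = v/9)
r = -1764 (r = -98*18 = -1764)
m(p(3, -7)) + r = 22 - 1764 = -1742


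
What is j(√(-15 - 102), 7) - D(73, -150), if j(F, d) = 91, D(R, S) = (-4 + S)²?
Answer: -23625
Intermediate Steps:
j(√(-15 - 102), 7) - D(73, -150) = 91 - (-4 - 150)² = 91 - 1*(-154)² = 91 - 1*23716 = 91 - 23716 = -23625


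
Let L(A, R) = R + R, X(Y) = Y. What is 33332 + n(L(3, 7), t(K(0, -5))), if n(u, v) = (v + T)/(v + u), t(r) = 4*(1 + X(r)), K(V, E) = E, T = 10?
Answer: 33335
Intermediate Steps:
L(A, R) = 2*R
t(r) = 4 + 4*r (t(r) = 4*(1 + r) = 4 + 4*r)
n(u, v) = (10 + v)/(u + v) (n(u, v) = (v + 10)/(v + u) = (10 + v)/(u + v))
33332 + n(L(3, 7), t(K(0, -5))) = 33332 + (10 + (4 + 4*(-5)))/(2*7 + (4 + 4*(-5))) = 33332 + (10 + (4 - 20))/(14 + (4 - 20)) = 33332 + (10 - 16)/(14 - 16) = 33332 - 6/(-2) = 33332 - ½*(-6) = 33332 + 3 = 33335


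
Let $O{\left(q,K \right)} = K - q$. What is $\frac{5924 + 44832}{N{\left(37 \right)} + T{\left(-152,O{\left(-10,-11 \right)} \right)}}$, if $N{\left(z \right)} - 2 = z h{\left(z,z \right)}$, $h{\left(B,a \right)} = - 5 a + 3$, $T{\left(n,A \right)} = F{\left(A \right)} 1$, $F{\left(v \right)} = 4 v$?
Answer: $- \frac{12689}{1684} \approx -7.535$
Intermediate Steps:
$T{\left(n,A \right)} = 4 A$ ($T{\left(n,A \right)} = 4 A 1 = 4 A$)
$h{\left(B,a \right)} = 3 - 5 a$
$N{\left(z \right)} = 2 + z \left(3 - 5 z\right)$
$\frac{5924 + 44832}{N{\left(37 \right)} + T{\left(-152,O{\left(-10,-11 \right)} \right)}} = \frac{5924 + 44832}{\left(2 - 37 \left(-3 + 5 \cdot 37\right)\right) + 4 \left(-11 - -10\right)} = \frac{50756}{\left(2 - 37 \left(-3 + 185\right)\right) + 4 \left(-11 + 10\right)} = \frac{50756}{\left(2 - 37 \cdot 182\right) + 4 \left(-1\right)} = \frac{50756}{\left(2 - 6734\right) - 4} = \frac{50756}{-6732 - 4} = \frac{50756}{-6736} = 50756 \left(- \frac{1}{6736}\right) = - \frac{12689}{1684}$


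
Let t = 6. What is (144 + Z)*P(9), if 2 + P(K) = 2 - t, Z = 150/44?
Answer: -9729/11 ≈ -884.45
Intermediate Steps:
Z = 75/22 (Z = 150*(1/44) = 75/22 ≈ 3.4091)
P(K) = -6 (P(K) = -2 + (2 - 1*6) = -2 + (2 - 6) = -2 - 4 = -6)
(144 + Z)*P(9) = (144 + 75/22)*(-6) = (3243/22)*(-6) = -9729/11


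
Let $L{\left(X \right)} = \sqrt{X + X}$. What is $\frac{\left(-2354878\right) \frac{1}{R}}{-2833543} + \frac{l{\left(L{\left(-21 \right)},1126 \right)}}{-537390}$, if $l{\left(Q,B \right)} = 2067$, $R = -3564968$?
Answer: $- \frac{1740087130773769}{452369981371626780} \approx -0.0038466$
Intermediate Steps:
$L{\left(X \right)} = \sqrt{2} \sqrt{X}$ ($L{\left(X \right)} = \sqrt{2 X} = \sqrt{2} \sqrt{X}$)
$\frac{\left(-2354878\right) \frac{1}{R}}{-2833543} + \frac{l{\left(L{\left(-21 \right)},1126 \right)}}{-537390} = \frac{\left(-2354878\right) \frac{1}{-3564968}}{-2833543} + \frac{2067}{-537390} = \left(-2354878\right) \left(- \frac{1}{3564968}\right) \left(- \frac{1}{2833543}\right) + 2067 \left(- \frac{1}{537390}\right) = \frac{1177439}{1782484} \left(- \frac{1}{2833543}\right) - \frac{689}{179130} = - \frac{1177439}{5050745060812} - \frac{689}{179130} = - \frac{1740087130773769}{452369981371626780}$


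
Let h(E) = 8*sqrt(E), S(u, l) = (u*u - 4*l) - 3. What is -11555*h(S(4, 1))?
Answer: -277320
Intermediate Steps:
S(u, l) = -3 + u**2 - 4*l (S(u, l) = (u**2 - 4*l) - 3 = -3 + u**2 - 4*l)
-11555*h(S(4, 1)) = -92440*sqrt(-3 + 4**2 - 4*1) = -92440*sqrt(-3 + 16 - 4) = -92440*sqrt(9) = -92440*3 = -11555*24 = -277320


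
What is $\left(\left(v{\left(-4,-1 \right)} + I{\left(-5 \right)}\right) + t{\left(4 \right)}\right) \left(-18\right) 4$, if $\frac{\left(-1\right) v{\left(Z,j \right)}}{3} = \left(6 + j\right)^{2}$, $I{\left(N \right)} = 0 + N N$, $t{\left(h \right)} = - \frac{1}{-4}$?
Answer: $3582$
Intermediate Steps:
$t{\left(h \right)} = \frac{1}{4}$ ($t{\left(h \right)} = \left(-1\right) \left(- \frac{1}{4}\right) = \frac{1}{4}$)
$I{\left(N \right)} = N^{2}$ ($I{\left(N \right)} = 0 + N^{2} = N^{2}$)
$v{\left(Z,j \right)} = - 3 \left(6 + j\right)^{2}$
$\left(\left(v{\left(-4,-1 \right)} + I{\left(-5 \right)}\right) + t{\left(4 \right)}\right) \left(-18\right) 4 = \left(\left(- 3 \left(6 - 1\right)^{2} + \left(-5\right)^{2}\right) + \frac{1}{4}\right) \left(-18\right) 4 = \left(\left(- 3 \cdot 5^{2} + 25\right) + \frac{1}{4}\right) \left(-18\right) 4 = \left(\left(\left(-3\right) 25 + 25\right) + \frac{1}{4}\right) \left(-18\right) 4 = \left(\left(-75 + 25\right) + \frac{1}{4}\right) \left(-18\right) 4 = \left(-50 + \frac{1}{4}\right) \left(-18\right) 4 = \left(- \frac{199}{4}\right) \left(-18\right) 4 = \frac{1791}{2} \cdot 4 = 3582$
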